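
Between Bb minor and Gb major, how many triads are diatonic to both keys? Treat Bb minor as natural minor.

Diatonic triads of Bb minor (natural minor): Bb minor (i), C diminished (ii°), Db major (III), Eb minor (iv), F minor (v), Gb major (VI), Ab major (VII).
Diatonic triads of Gb major: Gb major (I), Ab minor (ii), Bb minor (iii), Cb major (IV), Db major (V), Eb minor (vi), F diminished (vii°).
Matching root and quality in both lists: Bb minor, Db major, Eb minor, Gb major.
That gives 4 common triads.

4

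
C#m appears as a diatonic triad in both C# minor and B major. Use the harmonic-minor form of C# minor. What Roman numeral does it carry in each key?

The scale of C# minor (harmonic minor) is C# D# E F# G# A B#; C# is degree 1, and the triad built there (C#-E-G#) is minor, so it is i.
The scale of B major is B C# D# E F# G# A#; C# is degree 2, and the triad built there (C#-E-G#) is minor, so it is ii.

i in C# minor; ii in B major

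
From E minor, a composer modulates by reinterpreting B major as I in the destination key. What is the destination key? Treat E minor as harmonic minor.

The numeral I denotes a major triad on scale degree 1. With B on degree 1, the tonic of the new key is B.
Degree 1 carries a major triad in major keys, so the destination is B major.
Check: the diatonic triads of B major are B (I), C♯m (ii), D♯m (iii), E (IV), F♯ (V), G♯m (vi), A♯dim (vii°) — B major is indeed I.

B major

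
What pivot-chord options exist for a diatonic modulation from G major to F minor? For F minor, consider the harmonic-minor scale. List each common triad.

C

Triads in G major: G (I), Am (ii), Bm (iii), C (IV), D (V), Em (vi), F#dim (vii°).
Triads in F minor (harmonic minor): Fm (i), Gdim (ii°), Abaug (III+), Bbm (iv), C (V), Db (VI), Edim (vii°).
Shared triads with their functions: C (IV in G major, V in F minor).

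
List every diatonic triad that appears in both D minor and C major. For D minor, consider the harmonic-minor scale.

Triads in D minor (harmonic minor): D minor (i), E diminished (ii°), F augmented (III+), G minor (iv), A major (V), Bb major (VI), C# diminished (vii°).
Triads in C major: C major (I), D minor (ii), E minor (iii), F major (IV), G major (V), A minor (vi), B diminished (vii°).
Shared triads with their functions: D minor (i in D minor, ii in C major).

Dm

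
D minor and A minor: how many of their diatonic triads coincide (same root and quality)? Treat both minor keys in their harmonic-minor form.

Diatonic triads of D minor (harmonic minor): Dm (i), Edim (ii°), Faug (III+), Gm (iv), A (V), Bb (VI), C#dim (vii°).
Diatonic triads of A minor (harmonic minor): Am (i), Bdim (ii°), Caug (III+), Dm (iv), E (V), F (VI), G#dim (vii°).
Matching root and quality in both lists: Dm.
That gives 1 common triad.

1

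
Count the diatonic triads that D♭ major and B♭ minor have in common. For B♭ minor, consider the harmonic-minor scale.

4

Diatonic triads of D♭ major: D♭ major (I), E♭ minor (ii), F minor (iii), G♭ major (IV), A♭ major (V), B♭ minor (vi), C diminished (vii°).
Diatonic triads of B♭ minor (harmonic minor): B♭ minor (i), C diminished (ii°), D♭ augmented (III+), E♭ minor (iv), F major (V), G♭ major (VI), A diminished (vii°).
Matching root and quality in both lists: E♭ minor, G♭ major, B♭ minor, C diminished.
That gives 4 common triads.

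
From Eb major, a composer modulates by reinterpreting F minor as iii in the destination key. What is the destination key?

Db major

The numeral iii denotes a minor triad on scale degree 3. With F on degree 3, the tonic of the new key is Db.
Degree 3 carries a minor triad in major keys, so the destination is Db major.
Check: the diatonic triads of Db major are Db (I), Ebm (ii), Fm (iii), Gb (IV), Ab (V), Bbm (vi), Cdim (vii°) — F minor is indeed iii.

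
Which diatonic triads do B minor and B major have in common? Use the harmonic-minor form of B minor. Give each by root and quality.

Triads in B minor (harmonic minor): B minor (i), C# diminished (ii°), D augmented (III+), E minor (iv), F# major (V), G major (VI), A# diminished (vii°).
Triads in B major: B major (I), C# minor (ii), D# minor (iii), E major (IV), F# major (V), G# minor (vi), A# diminished (vii°).
Shared triads with their functions: F# major (V in B minor, V in B major); A# diminished (vii° in B minor, vii° in B major).

F#, A#dim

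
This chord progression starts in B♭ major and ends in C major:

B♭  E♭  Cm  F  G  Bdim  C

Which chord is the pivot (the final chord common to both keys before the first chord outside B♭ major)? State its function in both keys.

F — V in B♭ major, IV in C major

Chords diatonic to B♭ major: B♭, Cm, Dm, E♭, F, Gm, Adim.
Reading the progression, the first chord not in that set is G, so the modulation leaves B♭ major there.
The chord immediately before G is F, which is diatonic to both keys: V in B♭ major and IV in C major.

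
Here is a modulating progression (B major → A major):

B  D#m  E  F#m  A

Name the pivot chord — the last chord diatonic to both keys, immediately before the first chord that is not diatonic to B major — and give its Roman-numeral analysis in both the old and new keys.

E — IV in B major, V in A major

Chords diatonic to B major: B, C#m, D#m, E, F#, G#m, A#dim.
Reading the progression, the first chord not in that set is F#m, so the modulation leaves B major there.
The chord immediately before F#m is E, which is diatonic to both keys: IV in B major and V in A major.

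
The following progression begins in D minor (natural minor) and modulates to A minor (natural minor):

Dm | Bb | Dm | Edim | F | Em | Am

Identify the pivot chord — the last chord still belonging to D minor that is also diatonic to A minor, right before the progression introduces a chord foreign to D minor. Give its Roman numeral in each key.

Chords diatonic to D minor: Dm, Edim, F, Gm, Am, Bb, C.
Reading the progression, the first chord not in that set is Em, so the modulation leaves D minor there.
The chord immediately before Em is F, which is diatonic to both keys: III in D minor and VI in A minor.

F — III in D minor, VI in A minor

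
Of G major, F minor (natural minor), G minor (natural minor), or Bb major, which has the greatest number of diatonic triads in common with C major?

G major

Triads of C major: C (I), Dm (ii), Em (iii), F (IV), G (V), Am (vi), Bdim (vii°).
G major shares 4: C, Em, G, Am.
F minor (natural minor) shares 0: none.
G minor (natural minor) shares 2: Dm, F.
Bb major shares 2: Dm, F.
The most common triads (4) are shared with G major.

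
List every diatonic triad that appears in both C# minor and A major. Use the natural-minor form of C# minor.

C#m, E, F#m, A

Triads in C# minor (natural minor): C#m (i), D#dim (ii°), E (III), F#m (iv), G#m (v), A (VI), B (VII).
Triads in A major: A (I), Bm (ii), C#m (iii), D (IV), E (V), F#m (vi), G#dim (vii°).
Shared triads with their functions: C#m (i in C# minor, iii in A major); E (III in C# minor, V in A major); F#m (iv in C# minor, vi in A major); A (VI in C# minor, I in A major).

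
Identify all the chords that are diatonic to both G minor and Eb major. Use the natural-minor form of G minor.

Gm, Bb, Cm, Eb

Triads in G minor (natural minor): G minor (i), A diminished (ii°), Bb major (III), C minor (iv), D minor (v), Eb major (VI), F major (VII).
Triads in Eb major: Eb major (I), F minor (ii), G minor (iii), Ab major (IV), Bb major (V), C minor (vi), D diminished (vii°).
Shared triads with their functions: G minor (i in G minor, iii in Eb major); Bb major (III in G minor, V in Eb major); C minor (iv in G minor, vi in Eb major); Eb major (VI in G minor, I in Eb major).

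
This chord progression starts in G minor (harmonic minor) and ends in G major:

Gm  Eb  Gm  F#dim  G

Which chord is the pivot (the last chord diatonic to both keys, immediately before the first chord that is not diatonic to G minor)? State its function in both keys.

F#dim — vii° in G minor, vii° in G major

Chords diatonic to G minor: Gm, Adim, Bbaug, Cm, D, Eb, F#dim.
Reading the progression, the first chord not in that set is G, so the modulation leaves G minor there.
The chord immediately before G is F#dim, which is diatonic to both keys: vii° in G minor and vii° in G major.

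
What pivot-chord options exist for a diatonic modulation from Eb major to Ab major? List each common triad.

Triads in Eb major: Eb (I), Fm (ii), Gm (iii), Ab (IV), Bb (V), Cm (vi), Ddim (vii°).
Triads in Ab major: Ab (I), Bbm (ii), Cm (iii), Db (IV), Eb (V), Fm (vi), Gdim (vii°).
Shared triads with their functions: Eb (I in Eb major, V in Ab major); Fm (ii in Eb major, vi in Ab major); Ab (IV in Eb major, I in Ab major); Cm (vi in Eb major, iii in Ab major).

Eb, Fm, Ab, Cm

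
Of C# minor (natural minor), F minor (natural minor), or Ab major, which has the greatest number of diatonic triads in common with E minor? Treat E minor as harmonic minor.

Triads of E minor (harmonic minor): E minor (i), F# diminished (ii°), G augmented (III+), A minor (iv), B major (V), C major (VI), D# diminished (vii°).
C# minor (natural minor) shares 2: B, D#dim.
F minor (natural minor) shares 0: none.
Ab major shares 0: none.
The most common triads (2) are shared with C# minor.

C# minor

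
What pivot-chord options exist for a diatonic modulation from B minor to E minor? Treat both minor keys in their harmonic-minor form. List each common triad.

Em

Triads in B minor (harmonic minor): Bm (i), C#dim (ii°), Daug (III+), Em (iv), F# (V), G (VI), A#dim (vii°).
Triads in E minor (harmonic minor): Em (i), F#dim (ii°), Gaug (III+), Am (iv), B (V), C (VI), D#dim (vii°).
Shared triads with their functions: Em (iv in B minor, i in E minor).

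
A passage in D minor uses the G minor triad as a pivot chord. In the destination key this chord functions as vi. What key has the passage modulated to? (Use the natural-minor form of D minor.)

Bb major

The numeral vi denotes a minor triad on scale degree 6. With G on degree 6, the tonic of the new key is Bb.
Degree 6 carries a minor triad in major keys, so the destination is Bb major.
Check: the diatonic triads of Bb major are Bb (I), Cm (ii), Dm (iii), Eb (IV), F (V), Gm (vi), Adim (vii°) — G minor is indeed vi.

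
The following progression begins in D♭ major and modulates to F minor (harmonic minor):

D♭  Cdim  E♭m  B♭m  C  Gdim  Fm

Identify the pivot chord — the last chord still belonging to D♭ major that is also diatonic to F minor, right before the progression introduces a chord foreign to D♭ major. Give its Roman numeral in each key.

B♭m — vi in D♭ major, iv in F minor

Chords diatonic to D♭ major: D♭, E♭m, Fm, G♭, A♭, B♭m, Cdim.
Reading the progression, the first chord not in that set is C, so the modulation leaves D♭ major there.
The chord immediately before C is B♭m, which is diatonic to both keys: vi in D♭ major and iv in F minor.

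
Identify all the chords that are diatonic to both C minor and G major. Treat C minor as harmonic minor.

Triads in C minor (harmonic minor): Cm (i), Ddim (ii°), Ebaug (III+), Fm (iv), G (V), Ab (VI), Bdim (vii°).
Triads in G major: G (I), Am (ii), Bm (iii), C (IV), D (V), Em (vi), F#dim (vii°).
Shared triads with their functions: G (V in C minor, I in G major).

G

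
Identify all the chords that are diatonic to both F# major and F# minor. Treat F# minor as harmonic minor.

C#, E#dim

Triads in F# major: F# (I), G#m (ii), A#m (iii), B (IV), C# (V), D#m (vi), E#dim (vii°).
Triads in F# minor (harmonic minor): F#m (i), G#dim (ii°), Aaug (III+), Bm (iv), C# (V), D (VI), E#dim (vii°).
Shared triads with their functions: C# (V in F# major, V in F# minor); E#dim (vii° in F# major, vii° in F# minor).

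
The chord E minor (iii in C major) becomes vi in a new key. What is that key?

The numeral vi denotes a minor triad on scale degree 6. With E on degree 6, the tonic of the new key is G.
Degree 6 carries a minor triad in major keys, so the destination is G major.
Check: the diatonic triads of G major are G (I), Am (ii), Bm (iii), C (IV), D (V), Em (vi), F#dim (vii°) — E minor is indeed vi.

G major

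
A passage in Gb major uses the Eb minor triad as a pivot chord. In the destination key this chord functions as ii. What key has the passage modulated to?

The numeral ii denotes a minor triad on scale degree 2. With Eb on degree 2, the tonic of the new key is Db.
Degree 2 carries a minor triad in major keys, so the destination is Db major.
Check: the diatonic triads of Db major are Db (I), Ebm (ii), Fm (iii), Gb (IV), Ab (V), Bbm (vi), Cdim (vii°) — Eb minor is indeed ii.

Db major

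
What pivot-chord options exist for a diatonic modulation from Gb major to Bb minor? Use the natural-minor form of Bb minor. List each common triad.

Gb, Bbm, Db, Ebm

Triads in Gb major: Gb major (I), Ab minor (ii), Bb minor (iii), Cb major (IV), Db major (V), Eb minor (vi), F diminished (vii°).
Triads in Bb minor (natural minor): Bb minor (i), C diminished (ii°), Db major (III), Eb minor (iv), F minor (v), Gb major (VI), Ab major (VII).
Shared triads with their functions: Gb major (I in Gb major, VI in Bb minor); Bb minor (iii in Gb major, i in Bb minor); Db major (V in Gb major, III in Bb minor); Eb minor (vi in Gb major, iv in Bb minor).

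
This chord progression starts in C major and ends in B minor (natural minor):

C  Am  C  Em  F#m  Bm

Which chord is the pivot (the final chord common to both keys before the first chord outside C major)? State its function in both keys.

Em — iii in C major, iv in B minor

Chords diatonic to C major: C, Dm, Em, F, G, Am, Bdim.
Reading the progression, the first chord not in that set is F#m, so the modulation leaves C major there.
The chord immediately before F#m is Em, which is diatonic to both keys: iii in C major and iv in B minor.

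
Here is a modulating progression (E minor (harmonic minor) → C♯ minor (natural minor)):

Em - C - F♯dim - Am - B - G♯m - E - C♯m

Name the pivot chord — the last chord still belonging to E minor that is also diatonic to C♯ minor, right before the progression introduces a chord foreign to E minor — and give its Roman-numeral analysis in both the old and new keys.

Chords diatonic to E minor: Em, F♯dim, Gaug, Am, B, C, D♯dim.
Reading the progression, the first chord not in that set is G♯m, so the modulation leaves E minor there.
The chord immediately before G♯m is B, which is diatonic to both keys: V in E minor and VII in C♯ minor.

B — V in E minor, VII in C♯ minor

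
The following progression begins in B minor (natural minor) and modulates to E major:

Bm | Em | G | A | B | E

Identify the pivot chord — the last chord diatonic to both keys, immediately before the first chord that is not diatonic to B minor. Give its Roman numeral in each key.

Chords diatonic to B minor: Bm, C#dim, D, Em, F#m, G, A.
Reading the progression, the first chord not in that set is B, so the modulation leaves B minor there.
The chord immediately before B is A, which is diatonic to both keys: VII in B minor and IV in E major.

A — VII in B minor, IV in E major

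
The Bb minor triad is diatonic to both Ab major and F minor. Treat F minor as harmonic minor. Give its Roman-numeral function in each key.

The scale of Ab major is Ab Bb C Db Eb F G; Bb is degree 2, and the triad built there (Bb-Db-F) is minor, so it is ii.
The scale of F minor (harmonic minor) is F G Ab Bb C Db E; Bb is degree 4, and the triad built there (Bb-Db-F) is minor, so it is iv.

ii in Ab major; iv in F minor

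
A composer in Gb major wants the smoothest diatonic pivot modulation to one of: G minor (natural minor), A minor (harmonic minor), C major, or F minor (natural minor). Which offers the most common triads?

Triads of Gb major: Gb (I), Abm (ii), Bbm (iii), Cb (IV), Db (V), Ebm (vi), Fdim (vii°).
G minor (natural minor) shares 0: none.
A minor (harmonic minor) shares 0: none.
C major shares 0: none.
F minor (natural minor) shares 2: Bbm, Db.
The most common triads (2) are shared with F minor.

F minor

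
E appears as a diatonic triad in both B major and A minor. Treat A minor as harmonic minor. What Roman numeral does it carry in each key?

The scale of B major is B C# D# E F# G# A#; E is degree 4, and the triad built there (E-G#-B) is major, so it is IV.
The scale of A minor (harmonic minor) is A B C D E F G#; E is degree 5, and the triad built there (E-G#-B) is major, so it is V.

IV in B major; V in A minor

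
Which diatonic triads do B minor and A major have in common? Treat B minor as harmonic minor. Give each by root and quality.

Bm

Triads in B minor (harmonic minor): Bm (i), C#dim (ii°), Daug (III+), Em (iv), F# (V), G (VI), A#dim (vii°).
Triads in A major: A (I), Bm (ii), C#m (iii), D (IV), E (V), F#m (vi), G#dim (vii°).
Shared triads with their functions: Bm (i in B minor, ii in A major).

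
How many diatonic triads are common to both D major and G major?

Diatonic triads of D major: D (I), Em (ii), F#m (iii), G (IV), A (V), Bm (vi), C#dim (vii°).
Diatonic triads of G major: G (I), Am (ii), Bm (iii), C (IV), D (V), Em (vi), F#dim (vii°).
Matching root and quality in both lists: D, Em, G, Bm.
That gives 4 common triads.

4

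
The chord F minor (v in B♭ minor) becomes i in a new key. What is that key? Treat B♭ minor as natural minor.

F minor

The numeral i denotes a minor triad on scale degree 1. With F on degree 1, the tonic of the new key is F.
Degree 1 carries a minor triad in minor keys, so the destination is F minor.
Check: the diatonic triads of F minor (natural minor) are Fm (i), Gdim (ii°), A♭ (III), B♭m (iv), Cm (v), D♭ (VI), E♭ (VII) — F minor is indeed i.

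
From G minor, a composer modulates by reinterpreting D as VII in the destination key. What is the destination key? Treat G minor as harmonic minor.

E minor

The numeral VII denotes a major triad on scale degree 7. With D on degree 7, the tonic of the new key is E.
Degree 7 carries a major triad in natural-minor keys, so the destination is E minor.
Check: the diatonic triads of E minor (natural minor) are Em (i), F#dim (ii°), G (III), Am (iv), Bm (v), C (VI), D (VII) — D is indeed VII.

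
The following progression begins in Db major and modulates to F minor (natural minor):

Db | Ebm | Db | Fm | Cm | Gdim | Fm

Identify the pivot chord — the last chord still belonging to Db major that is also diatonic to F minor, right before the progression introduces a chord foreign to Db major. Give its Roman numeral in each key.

Fm — iii in Db major, i in F minor

Chords diatonic to Db major: Db, Ebm, Fm, Gb, Ab, Bbm, Cdim.
Reading the progression, the first chord not in that set is Cm, so the modulation leaves Db major there.
The chord immediately before Cm is Fm, which is diatonic to both keys: iii in Db major and i in F minor.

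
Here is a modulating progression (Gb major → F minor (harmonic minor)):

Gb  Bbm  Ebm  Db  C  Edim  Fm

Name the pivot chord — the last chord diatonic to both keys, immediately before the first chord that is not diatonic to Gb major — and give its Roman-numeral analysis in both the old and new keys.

Db — V in Gb major, VI in F minor

Chords diatonic to Gb major: Gb, Abm, Bbm, Cb, Db, Ebm, Fdim.
Reading the progression, the first chord not in that set is C, so the modulation leaves Gb major there.
The chord immediately before C is Db, which is diatonic to both keys: V in Gb major and VI in F minor.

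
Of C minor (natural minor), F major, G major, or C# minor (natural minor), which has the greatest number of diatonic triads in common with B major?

C# minor

Triads of B major: B (I), C#m (ii), D#m (iii), E (IV), F# (V), G#m (vi), A#dim (vii°).
C minor (natural minor) shares 0: none.
F major shares 0: none.
G major shares 0: none.
C# minor (natural minor) shares 4: B, C#m, E, G#m.
The most common triads (4) are shared with C# minor.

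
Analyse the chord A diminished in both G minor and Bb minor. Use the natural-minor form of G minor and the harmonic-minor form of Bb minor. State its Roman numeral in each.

The scale of G minor (natural minor) is G A Bb C D Eb F; A is degree 2, and the triad built there (A-C-Eb) is diminished, so it is ii°.
The scale of Bb minor (harmonic minor) is Bb C Db Eb F Gb A; A is degree 7, and the triad built there (A-C-Eb) is diminished, so it is vii°.

ii° in G minor; vii° in Bb minor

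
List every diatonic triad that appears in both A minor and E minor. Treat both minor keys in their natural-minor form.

Am, C, Em, G

Triads in A minor (natural minor): A minor (i), B diminished (ii°), C major (III), D minor (iv), E minor (v), F major (VI), G major (VII).
Triads in E minor (natural minor): E minor (i), F♯ diminished (ii°), G major (III), A minor (iv), B minor (v), C major (VI), D major (VII).
Shared triads with their functions: A minor (i in A minor, iv in E minor); C major (III in A minor, VI in E minor); E minor (v in A minor, i in E minor); G major (VII in A minor, III in E minor).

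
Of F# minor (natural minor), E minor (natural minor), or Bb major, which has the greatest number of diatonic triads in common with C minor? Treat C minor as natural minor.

Bb major

Triads of C minor (natural minor): C minor (i), D diminished (ii°), Eb major (III), F minor (iv), G minor (v), Ab major (VI), Bb major (VII).
F# minor (natural minor) shares 0: none.
E minor (natural minor) shares 0: none.
Bb major shares 4: Cm, Eb, Gm, Bb.
The most common triads (4) are shared with Bb major.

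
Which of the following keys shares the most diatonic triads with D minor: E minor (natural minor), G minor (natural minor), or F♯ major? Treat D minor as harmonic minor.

G minor

Triads of D minor (harmonic minor): Dm (i), Edim (ii°), Faug (III+), Gm (iv), A (V), B♭ (VI), C♯dim (vii°).
E minor (natural minor) shares 0: none.
G minor (natural minor) shares 3: Dm, Gm, B♭.
F♯ major shares 0: none.
The most common triads (3) are shared with G minor.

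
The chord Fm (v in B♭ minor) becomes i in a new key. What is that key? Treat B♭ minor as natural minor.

F minor

The numeral i denotes a minor triad on scale degree 1. With F on degree 1, the tonic of the new key is F.
Degree 1 carries a minor triad in minor keys, so the destination is F minor.
Check: the diatonic triads of F minor (natural minor) are Fm (i), Gdim (ii°), A♭ (III), B♭m (iv), Cm (v), D♭ (VI), E♭ (VII) — Fm is indeed i.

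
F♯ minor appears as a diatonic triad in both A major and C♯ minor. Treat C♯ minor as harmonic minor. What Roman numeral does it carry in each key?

vi in A major; iv in C♯ minor

The scale of A major is A B C♯ D E F♯ G♯; F♯ is degree 6, and the triad built there (F♯-A-C♯) is minor, so it is vi.
The scale of C♯ minor (harmonic minor) is C♯ D♯ E F♯ G♯ A B♯; F♯ is degree 4, and the triad built there (F♯-A-C♯) is minor, so it is iv.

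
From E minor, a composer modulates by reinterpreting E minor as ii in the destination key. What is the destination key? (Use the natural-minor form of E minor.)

The numeral ii denotes a minor triad on scale degree 2. With E on degree 2, the tonic of the new key is D.
Degree 2 carries a minor triad in major keys, so the destination is D major.
Check: the diatonic triads of D major are D (I), Em (ii), F#m (iii), G (IV), A (V), Bm (vi), C#dim (vii°) — E minor is indeed ii.

D major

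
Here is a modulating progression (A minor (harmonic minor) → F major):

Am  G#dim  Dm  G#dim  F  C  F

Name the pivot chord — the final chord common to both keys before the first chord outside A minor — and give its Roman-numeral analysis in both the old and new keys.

Chords diatonic to A minor: Am, Bdim, Caug, Dm, E, F, G#dim.
Reading the progression, the first chord not in that set is C, so the modulation leaves A minor there.
The chord immediately before C is F, which is diatonic to both keys: VI in A minor and I in F major.

F — VI in A minor, I in F major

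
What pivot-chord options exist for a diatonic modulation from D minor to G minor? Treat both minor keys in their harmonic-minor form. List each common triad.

Triads in D minor (harmonic minor): Dm (i), Edim (ii°), Faug (III+), Gm (iv), A (V), Bb (VI), C#dim (vii°).
Triads in G minor (harmonic minor): Gm (i), Adim (ii°), Bbaug (III+), Cm (iv), D (V), Eb (VI), F#dim (vii°).
Shared triads with their functions: Gm (iv in D minor, i in G minor).

Gm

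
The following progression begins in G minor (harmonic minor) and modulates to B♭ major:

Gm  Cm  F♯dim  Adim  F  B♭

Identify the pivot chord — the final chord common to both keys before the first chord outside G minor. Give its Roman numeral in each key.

Adim — ii° in G minor, vii° in B♭ major

Chords diatonic to G minor: Gm, Adim, B♭aug, Cm, D, E♭, F♯dim.
Reading the progression, the first chord not in that set is F, so the modulation leaves G minor there.
The chord immediately before F is Adim, which is diatonic to both keys: ii° in G minor and vii° in B♭ major.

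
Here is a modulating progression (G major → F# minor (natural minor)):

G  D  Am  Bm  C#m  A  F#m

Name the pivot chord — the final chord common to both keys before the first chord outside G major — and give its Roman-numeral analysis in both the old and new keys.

Chords diatonic to G major: G, Am, Bm, C, D, Em, F#dim.
Reading the progression, the first chord not in that set is C#m, so the modulation leaves G major there.
The chord immediately before C#m is Bm, which is diatonic to both keys: iii in G major and iv in F# minor.

Bm — iii in G major, iv in F# minor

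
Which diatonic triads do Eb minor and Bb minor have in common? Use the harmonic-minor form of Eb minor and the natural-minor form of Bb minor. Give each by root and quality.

Ebm

Triads in Eb minor (harmonic minor): Ebm (i), Fdim (ii°), Gbaug (III+), Abm (iv), Bb (V), Cb (VI), Ddim (vii°).
Triads in Bb minor (natural minor): Bbm (i), Cdim (ii°), Db (III), Ebm (iv), Fm (v), Gb (VI), Ab (VII).
Shared triads with their functions: Ebm (i in Eb minor, iv in Bb minor).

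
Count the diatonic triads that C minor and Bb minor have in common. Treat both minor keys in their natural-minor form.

2

Diatonic triads of C minor (natural minor): C minor (i), D diminished (ii°), Eb major (III), F minor (iv), G minor (v), Ab major (VI), Bb major (VII).
Diatonic triads of Bb minor (natural minor): Bb minor (i), C diminished (ii°), Db major (III), Eb minor (iv), F minor (v), Gb major (VI), Ab major (VII).
Matching root and quality in both lists: F minor, Ab major.
That gives 2 common triads.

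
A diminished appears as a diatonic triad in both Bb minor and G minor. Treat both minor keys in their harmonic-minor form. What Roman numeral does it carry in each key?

vii° in Bb minor; ii° in G minor

The scale of Bb minor (harmonic minor) is Bb C Db Eb F Gb A; A is degree 7, and the triad built there (A-C-Eb) is diminished, so it is vii°.
The scale of G minor (harmonic minor) is G A Bb C D Eb F#; A is degree 2, and the triad built there (A-C-Eb) is diminished, so it is ii°.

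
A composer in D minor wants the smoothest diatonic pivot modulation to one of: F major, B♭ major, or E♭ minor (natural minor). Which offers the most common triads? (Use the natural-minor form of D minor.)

Triads of D minor (natural minor): Dm (i), Edim (ii°), F (III), Gm (iv), Am (v), B♭ (VI), C (VII).
F major shares 7: Dm, Edim, F, Gm, Am, B♭, C.
B♭ major shares 4: Dm, F, Gm, B♭.
E♭ minor (natural minor) shares 0: none.
The most common triads (7) are shared with F major.

F major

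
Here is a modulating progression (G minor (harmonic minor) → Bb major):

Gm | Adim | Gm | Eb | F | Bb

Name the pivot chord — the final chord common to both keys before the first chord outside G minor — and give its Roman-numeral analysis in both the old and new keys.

Chords diatonic to G minor: Gm, Adim, Bbaug, Cm, D, Eb, F#dim.
Reading the progression, the first chord not in that set is F, so the modulation leaves G minor there.
The chord immediately before F is Eb, which is diatonic to both keys: VI in G minor and IV in Bb major.

Eb — VI in G minor, IV in Bb major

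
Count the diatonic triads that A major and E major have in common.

4

Diatonic triads of A major: A (I), Bm (ii), C#m (iii), D (IV), E (V), F#m (vi), G#dim (vii°).
Diatonic triads of E major: E (I), F#m (ii), G#m (iii), A (IV), B (V), C#m (vi), D#dim (vii°).
Matching root and quality in both lists: A, C#m, E, F#m.
That gives 4 common triads.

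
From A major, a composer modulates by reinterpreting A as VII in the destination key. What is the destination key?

B minor

The numeral VII denotes a major triad on scale degree 7. With A on degree 7, the tonic of the new key is B.
Degree 7 carries a major triad in natural-minor keys, so the destination is B minor.
Check: the diatonic triads of B minor (natural minor) are Bm (i), C♯dim (ii°), D (III), Em (iv), F♯m (v), G (VI), A (VII) — A is indeed VII.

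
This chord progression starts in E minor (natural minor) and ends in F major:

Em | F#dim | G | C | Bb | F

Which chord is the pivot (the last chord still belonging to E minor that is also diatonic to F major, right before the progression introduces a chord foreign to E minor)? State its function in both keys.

C — VI in E minor, V in F major

Chords diatonic to E minor: Em, F#dim, G, Am, Bm, C, D.
Reading the progression, the first chord not in that set is Bb, so the modulation leaves E minor there.
The chord immediately before Bb is C, which is diatonic to both keys: VI in E minor and V in F major.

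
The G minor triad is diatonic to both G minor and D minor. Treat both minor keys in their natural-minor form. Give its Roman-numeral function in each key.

i in G minor; iv in D minor

The scale of G minor (natural minor) is G A B♭ C D E♭ F; G is degree 1, and the triad built there (G-B♭-D) is minor, so it is i.
The scale of D minor (natural minor) is D E F G A B♭ C; G is degree 4, and the triad built there (G-B♭-D) is minor, so it is iv.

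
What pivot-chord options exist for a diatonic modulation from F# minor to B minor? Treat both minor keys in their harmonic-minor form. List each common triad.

Bm

Triads in F# minor (harmonic minor): F#m (i), G#dim (ii°), Aaug (III+), Bm (iv), C# (V), D (VI), E#dim (vii°).
Triads in B minor (harmonic minor): Bm (i), C#dim (ii°), Daug (III+), Em (iv), F# (V), G (VI), A#dim (vii°).
Shared triads with their functions: Bm (iv in F# minor, i in B minor).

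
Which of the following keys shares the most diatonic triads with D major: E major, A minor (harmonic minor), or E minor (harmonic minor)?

E major

Triads of D major: D (I), Em (ii), F#m (iii), G (IV), A (V), Bm (vi), C#dim (vii°).
E major shares 2: F#m, A.
A minor (harmonic minor) shares 0: none.
E minor (harmonic minor) shares 1: Em.
The most common triads (2) are shared with E major.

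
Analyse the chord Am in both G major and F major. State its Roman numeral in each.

ii in G major; iii in F major

The scale of G major is G A B C D E F#; A is degree 2, and the triad built there (A-C-E) is minor, so it is ii.
The scale of F major is F G A Bb C D E; A is degree 3, and the triad built there (A-C-E) is minor, so it is iii.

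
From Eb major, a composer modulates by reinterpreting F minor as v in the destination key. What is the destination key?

Bb minor

The numeral v denotes a minor triad on scale degree 5. With F on degree 5, the tonic of the new key is Bb.
Degree 5 carries a minor triad in natural-minor keys, so the destination is Bb minor.
Check: the diatonic triads of Bb minor (natural minor) are Bbm (i), Cdim (ii°), Db (III), Ebm (iv), Fm (v), Gb (VI), Ab (VII) — F minor is indeed v.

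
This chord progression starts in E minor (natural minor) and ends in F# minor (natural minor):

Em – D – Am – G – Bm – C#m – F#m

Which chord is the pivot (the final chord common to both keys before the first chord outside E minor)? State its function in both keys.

Bm — v in E minor, iv in F# minor

Chords diatonic to E minor: Em, F#dim, G, Am, Bm, C, D.
Reading the progression, the first chord not in that set is C#m, so the modulation leaves E minor there.
The chord immediately before C#m is Bm, which is diatonic to both keys: v in E minor and iv in F# minor.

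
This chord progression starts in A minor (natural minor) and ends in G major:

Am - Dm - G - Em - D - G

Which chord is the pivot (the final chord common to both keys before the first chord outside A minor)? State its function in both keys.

Chords diatonic to A minor: Am, Bdim, C, Dm, Em, F, G.
Reading the progression, the first chord not in that set is D, so the modulation leaves A minor there.
The chord immediately before D is Em, which is diatonic to both keys: v in A minor and vi in G major.

Em — v in A minor, vi in G major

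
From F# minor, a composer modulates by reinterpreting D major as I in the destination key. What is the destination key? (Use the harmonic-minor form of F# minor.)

D major

The numeral I denotes a major triad on scale degree 1. With D on degree 1, the tonic of the new key is D.
Degree 1 carries a major triad in major keys, so the destination is D major.
Check: the diatonic triads of D major are D (I), Em (ii), F#m (iii), G (IV), A (V), Bm (vi), C#dim (vii°) — D major is indeed I.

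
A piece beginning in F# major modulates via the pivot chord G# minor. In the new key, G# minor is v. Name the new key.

The numeral v denotes a minor triad on scale degree 5. With G# on degree 5, the tonic of the new key is C#.
Degree 5 carries a minor triad in natural-minor keys, so the destination is C# minor.
Check: the diatonic triads of C# minor (natural minor) are C#m (i), D#dim (ii°), E (III), F#m (iv), G#m (v), A (VI), B (VII) — G# minor is indeed v.

C# minor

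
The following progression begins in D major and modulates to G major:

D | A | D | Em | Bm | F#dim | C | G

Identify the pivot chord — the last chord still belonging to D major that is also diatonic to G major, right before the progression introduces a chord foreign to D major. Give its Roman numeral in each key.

Chords diatonic to D major: D, Em, F#m, G, A, Bm, C#dim.
Reading the progression, the first chord not in that set is F#dim, so the modulation leaves D major there.
The chord immediately before F#dim is Bm, which is diatonic to both keys: vi in D major and iii in G major.

Bm — vi in D major, iii in G major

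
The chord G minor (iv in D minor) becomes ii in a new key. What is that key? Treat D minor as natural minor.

F major

The numeral ii denotes a minor triad on scale degree 2. With G on degree 2, the tonic of the new key is F.
Degree 2 carries a minor triad in major keys, so the destination is F major.
Check: the diatonic triads of F major are F (I), Gm (ii), Am (iii), B♭ (IV), C (V), Dm (vi), Edim (vii°) — G minor is indeed ii.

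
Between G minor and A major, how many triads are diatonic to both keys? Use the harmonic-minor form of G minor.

1

Diatonic triads of G minor (harmonic minor): Gm (i), Adim (ii°), Bbaug (III+), Cm (iv), D (V), Eb (VI), F#dim (vii°).
Diatonic triads of A major: A (I), Bm (ii), C#m (iii), D (IV), E (V), F#m (vi), G#dim (vii°).
Matching root and quality in both lists: D.
That gives 1 common triad.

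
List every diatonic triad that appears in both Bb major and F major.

Triads in Bb major: Bb (I), Cm (ii), Dm (iii), Eb (IV), F (V), Gm (vi), Adim (vii°).
Triads in F major: F (I), Gm (ii), Am (iii), Bb (IV), C (V), Dm (vi), Edim (vii°).
Shared triads with their functions: Bb (I in Bb major, IV in F major); Dm (iii in Bb major, vi in F major); F (V in Bb major, I in F major); Gm (vi in Bb major, ii in F major).

Bb, Dm, F, Gm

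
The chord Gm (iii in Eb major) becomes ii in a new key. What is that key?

F major

The numeral ii denotes a minor triad on scale degree 2. With G on degree 2, the tonic of the new key is F.
Degree 2 carries a minor triad in major keys, so the destination is F major.
Check: the diatonic triads of F major are F (I), Gm (ii), Am (iii), Bb (IV), C (V), Dm (vi), Edim (vii°) — Gm is indeed ii.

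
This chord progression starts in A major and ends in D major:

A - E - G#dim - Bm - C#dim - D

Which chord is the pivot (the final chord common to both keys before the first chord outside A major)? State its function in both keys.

Chords diatonic to A major: A, Bm, C#m, D, E, F#m, G#dim.
Reading the progression, the first chord not in that set is C#dim, so the modulation leaves A major there.
The chord immediately before C#dim is Bm, which is diatonic to both keys: ii in A major and vi in D major.

Bm — ii in A major, vi in D major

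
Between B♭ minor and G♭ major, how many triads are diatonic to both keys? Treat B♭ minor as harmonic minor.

Diatonic triads of B♭ minor (harmonic minor): B♭m (i), Cdim (ii°), D♭aug (III+), E♭m (iv), F (V), G♭ (VI), Adim (vii°).
Diatonic triads of G♭ major: G♭ (I), A♭m (ii), B♭m (iii), C♭ (IV), D♭ (V), E♭m (vi), Fdim (vii°).
Matching root and quality in both lists: B♭m, E♭m, G♭.
That gives 3 common triads.

3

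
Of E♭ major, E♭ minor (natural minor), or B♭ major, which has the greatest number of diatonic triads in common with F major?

B♭ major

Triads of F major: F major (I), G minor (ii), A minor (iii), B♭ major (IV), C major (V), D minor (vi), E diminished (vii°).
E♭ major shares 2: Gm, B♭.
E♭ minor (natural minor) shares 0: none.
B♭ major shares 4: F, Gm, B♭, Dm.
The most common triads (4) are shared with B♭ major.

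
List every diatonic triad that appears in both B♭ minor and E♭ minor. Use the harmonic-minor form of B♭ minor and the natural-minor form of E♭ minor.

Triads in B♭ minor (harmonic minor): B♭ minor (i), C diminished (ii°), D♭ augmented (III+), E♭ minor (iv), F major (V), G♭ major (VI), A diminished (vii°).
Triads in E♭ minor (natural minor): E♭ minor (i), F diminished (ii°), G♭ major (III), A♭ minor (iv), B♭ minor (v), C♭ major (VI), D♭ major (VII).
Shared triads with their functions: B♭ minor (i in B♭ minor, v in E♭ minor); E♭ minor (iv in B♭ minor, i in E♭ minor); G♭ major (VI in B♭ minor, III in E♭ minor).

B♭m, E♭m, G♭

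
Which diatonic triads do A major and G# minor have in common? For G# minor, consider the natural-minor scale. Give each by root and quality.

Triads in A major: A (I), Bm (ii), C#m (iii), D (IV), E (V), F#m (vi), G#dim (vii°).
Triads in G# minor (natural minor): G#m (i), A#dim (ii°), B (III), C#m (iv), D#m (v), E (VI), F# (VII).
Shared triads with their functions: C#m (iii in A major, iv in G# minor); E (V in A major, VI in G# minor).

C#m, E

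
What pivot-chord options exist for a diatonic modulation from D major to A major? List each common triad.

Triads in D major: D major (I), E minor (ii), F# minor (iii), G major (IV), A major (V), B minor (vi), C# diminished (vii°).
Triads in A major: A major (I), B minor (ii), C# minor (iii), D major (IV), E major (V), F# minor (vi), G# diminished (vii°).
Shared triads with their functions: D major (I in D major, IV in A major); F# minor (iii in D major, vi in A major); A major (V in D major, I in A major); B minor (vi in D major, ii in A major).

D, F#m, A, Bm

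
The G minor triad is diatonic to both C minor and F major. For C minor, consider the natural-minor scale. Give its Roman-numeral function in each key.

v in C minor; ii in F major

The scale of C minor (natural minor) is C D Eb F G Ab Bb; G is degree 5, and the triad built there (G-Bb-D) is minor, so it is v.
The scale of F major is F G A Bb C D E; G is degree 2, and the triad built there (G-Bb-D) is minor, so it is ii.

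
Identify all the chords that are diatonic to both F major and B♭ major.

F, Gm, B♭, Dm

Triads in F major: F (I), Gm (ii), Am (iii), B♭ (IV), C (V), Dm (vi), Edim (vii°).
Triads in B♭ major: B♭ (I), Cm (ii), Dm (iii), E♭ (IV), F (V), Gm (vi), Adim (vii°).
Shared triads with their functions: F (I in F major, V in B♭ major); Gm (ii in F major, vi in B♭ major); B♭ (IV in F major, I in B♭ major); Dm (vi in F major, iii in B♭ major).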